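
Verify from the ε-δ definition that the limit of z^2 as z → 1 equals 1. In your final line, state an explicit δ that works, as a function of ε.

δ = min(1, ε/3)

Suppose ε > 0. We seek δ > 0 with 0 < |z − 1| < δ ⇒ |z^2 − 1| < ε.
Factor: z^2 − 1 = (z − 1)(z + 1), so |z^2 − 1| = |z − 1|·|z + 1|.
Impose δ ≤ 1 so that |z| < 2; then |z + 1| ≤ 3.
Hence |z^2 − 1| ≤ 3|z − 1|, which is < ε once |z − 1| < ε/3.
Take δ = min(1, ε/3). If 0 < |z − 1| < δ then both bounds hold and |z^2 − 1| ≤ 3|z − 1| < 3·(ε/3) = ε.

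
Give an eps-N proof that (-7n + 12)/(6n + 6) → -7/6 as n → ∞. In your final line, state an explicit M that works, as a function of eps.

Fix eps > 0. For n ≥ 1, |(-7n + 12)/(6n + 6) + 7/6| = |114|/(6(6n + 6)) = 114/(6(6n + 6)).
Since 6n + 6 ≥ 6n for n ≥ 1, this is ≤ 114/(6·6n) = (19/6)/n.
So |(-7n + 12)/(6n + 6) + 7/6| < eps whenever n > (19/6)/eps.
Take M = (19/6)/eps. If n > M then |(-7n + 12)/(6n + 6) + 7/6| ≤ (19/6)/n < eps.

M = (19/6)/eps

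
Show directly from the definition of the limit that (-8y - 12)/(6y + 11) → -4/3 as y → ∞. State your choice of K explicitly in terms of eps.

K = (4/9)/eps

Suppose eps > 0. We seek K > 0 such that y > K implies |(-8y - 12)/(6y + 11) + 4/3| < eps.
(-8y - 12)/(6y + 11) + 4/3 = (6(-8y - 12) − (-8)(6y + 11)) / (6(6y + 11)) = 16/(6(6y + 11)).
For y > 0 we have 6y + 11 > 6y, so |(-8y - 12)/(6y + 11) + 4/3| = 16/(6(6y + 11)) < 16/(6·6y) = (4/9)/y.
Thus |(-8y - 12)/(6y + 11) + 4/3| < eps whenever y > (4/9)/eps.
Take K = (4/9)/eps. If y > K then |(-8y - 12)/(6y + 11) + 4/3| < (4/9)/y < eps.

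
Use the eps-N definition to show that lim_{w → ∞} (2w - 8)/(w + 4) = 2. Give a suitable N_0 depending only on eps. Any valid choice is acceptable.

N_0 = 16/eps

Let eps > 0 be given. We seek N_0 > 0 such that w > N_0 implies |(2w - 8)/(w + 4) − 2| < eps.
(2w - 8)/(w + 4) − 2 = ((2w - 8) − 2(w + 4)) / ((w + 4)) = -16/((w + 4)).
For w > 0 we have w + 4 > w, so |(2w - 8)/(w + 4) − 2| = 16/((w + 4)) < 16/(w) = 16/w.
Thus |(2w - 8)/(w + 4) − 2| < eps whenever w > 16/eps.
Take N_0 = 16/eps. If w > N_0 then |(2w - 8)/(w + 4) − 2| < 16/w < eps.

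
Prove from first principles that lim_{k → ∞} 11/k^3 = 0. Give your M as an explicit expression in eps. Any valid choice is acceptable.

Let eps > 0 be given. For k ≥ 1, |11/k^3 − 0| = 11/k^3.
11/k^3 < eps ⇔ k^3 > 11/eps ⇔ k > (11/eps)^{1/3}.
Take M = (11/eps)^{1/3}. Then k > M implies 11/k^3 < eps.

M = (11/eps)^{1/3}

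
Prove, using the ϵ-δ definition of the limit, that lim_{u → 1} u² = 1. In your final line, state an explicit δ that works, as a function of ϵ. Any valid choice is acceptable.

δ = min(1, ϵ/3)

Let ϵ > 0. We seek δ > 0 with 0 < |u − 1| < δ ⇒ |u² − 1| < ϵ.
Factor: u² − 1 = (u − 1)(u + 1), so |u² − 1| = |u − 1|·|u + 1|.
Restrict δ ≤ 1. Then |u − 1| < 1 gives |u| < 2, so by the triangle inequality |u + 1| ≤ 2 + 1 = 3.
Hence |u² − 1| ≤ 3|u − 1|, which is < ϵ once |u − 1| < ϵ/3.
Take δ = min(1, ϵ/3). If 0 < |u − 1| < δ then both bounds hold and |u² − 1| ≤ 3|u − 1| < 3·(ϵ/3) = ϵ.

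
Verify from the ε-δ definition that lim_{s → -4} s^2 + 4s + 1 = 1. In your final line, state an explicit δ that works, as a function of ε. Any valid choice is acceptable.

δ = min(1, ε/5)

Fix ε > 0. We want δ > 0 such that 0 < |s + 4| < δ implies |(s^2 + 4s + 1) − 1| < ε.
(s^2 + 4s + 1) − 1 = s^2 + 4s = (s + 4)(s).
So |(s^2 + 4s + 1) − 1| = |s + 4|·|s|.
Assume first that |s + 4| < 1, so |s| < 5. Then |s| ≤ 5 = 5.
Hence |(s^2 + 4s + 1) − 1| ≤ 5|s + 4| < ε provided |s + 4| < ε/5.
Take δ = min(1, ε/5). Then 0 < |s + 4| < δ gives both |s + 4| < 1 and |s + 4| < ε/5, so |(s^2 + 4s + 1) − 1| < ε.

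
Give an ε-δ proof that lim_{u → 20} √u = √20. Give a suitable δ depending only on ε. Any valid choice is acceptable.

δ = min(20, √20·ε)

Fix ε > 0. We want δ > 0 such that 0 < |u − 20| < δ implies |√u − √20| < ε.
Multiplying by the conjugate, |√u − √20| = |u − 20|/(√u + √20).
Restrict δ ≤ 20 so that |u − 20| < 20 forces u > 0, and then √u + √20 > √20.
Hence |√u − √20| < |u − 20|/√20, which is < ε once |u − 20| < √20·ε.
Take δ = min(20, √20·ε). If 0 < |u − 20| < δ then u > 0 and |√u − √20| < |u − 20|/√20 < ε.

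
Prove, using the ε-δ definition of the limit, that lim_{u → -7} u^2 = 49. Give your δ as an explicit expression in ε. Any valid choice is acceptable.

Let ε > 0 be given. We seek δ > 0 with 0 < |u + 7| < δ ⇒ |u^2 − 49| < ε.
Factor: u^2 − 49 = (u + 7)(u - 7), so |u^2 − 49| = |u + 7|·|u - 7|.
Impose δ ≤ 1 so that |u| < 8; then |u - 7| ≤ 15.
Hence |u^2 − 49| ≤ 15|u + 7|, which is < ε once |u + 7| < ε/15.
Take δ = min(1, ε/15). If 0 < |u + 7| < δ then both bounds hold and |u^2 − 49| ≤ 15|u + 7| < 15·(ε/15) = ε.

δ = min(1, ε/15)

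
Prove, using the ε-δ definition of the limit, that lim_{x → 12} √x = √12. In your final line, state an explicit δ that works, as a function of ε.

Fix ε > 0. We want δ > 0 such that 0 < |x − 12| < δ implies |√x − √12| < ε.
Multiplying by the conjugate, |√x − √12| = |x − 12|/(√x + √12).
Restrict δ ≤ 12 so that |x − 12| < 12 forces x > 0, and then √x + √12 > √12.
Hence |√x − √12| < |x − 12|/√12, which is < ε once |x − 12| < √12·ε.
Take δ = min(12, √12·ε). If 0 < |x − 12| < δ then x > 0 and |√x − √12| < |x − 12|/√12 < ε.

δ = min(12, √12·ε)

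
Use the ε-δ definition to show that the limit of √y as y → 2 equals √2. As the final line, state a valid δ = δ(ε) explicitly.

Suppose ε > 0. We want δ > 0 such that 0 < |y − 2| < δ implies |√y − √2| < ε.
Multiplying by the conjugate, |√y − √2| = |y − 2|/(√y + √2).
Restrict δ ≤ 2 so that |y − 2| < 2 forces y > 0, and then √y + √2 > √2.
Hence |√y − √2| < |y − 2|/√2, which is < ε once |y − 2| < √2·ε.
Take δ = min(2, √2·ε). If 0 < |y − 2| < δ then y > 0 and |√y − √2| < |y − 2|/√2 < ε.

δ = min(2, √2·ε)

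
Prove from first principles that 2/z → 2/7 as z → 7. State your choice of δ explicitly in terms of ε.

δ = min(7/2, (49/4)ε)

Suppose ε > 0. We seek δ > 0 such that 0 < |z − 7| < δ implies |2/z − (2/7)| < ε.
|2/z − (2/7)| = 2·|7 − z|/(7·|z|) = 2|z − 7|/(7|z|).
Restrict δ ≤ 7/2. Then |z − 7| < 7/2 gives |z| > 7/2, so 7|z| > 49/2.
Then |2/z − (2/7)| < 2|z − 7|/(49/2), which is < ε when |z − 7| < (49/4)ε.
Take δ = min(7/2, (49/4)ε). Then 0 < |z − 7| < δ gives both |z − 7| < 7/2 and |z − 7| < (49/4)ε, so |2/z − (2/7)| < ε.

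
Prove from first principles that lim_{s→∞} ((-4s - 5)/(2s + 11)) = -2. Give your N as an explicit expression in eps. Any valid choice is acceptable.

N = (17/2)/eps

Let eps > 0 be given. We seek N > 0 such that s > N implies |(-4s - 5)/(2s + 11) + 2| < eps.
(-4s - 5)/(2s + 11) + 2 = (2(-4s - 5) − (-4)(2s + 11)) / (2(2s + 11)) = 34/(2(2s + 11)).
For s > 0 we have 2s + 11 > 2s, so |(-4s - 5)/(2s + 11) + 2| = 34/(2(2s + 11)) < 34/(2·2s) = (17/2)/s.
Thus |(-4s - 5)/(2s + 11) + 2| < eps whenever s > (17/2)/eps.
Take N = (17/2)/eps. If s > N then |(-4s - 5)/(2s + 11) + 2| < (17/2)/s < eps.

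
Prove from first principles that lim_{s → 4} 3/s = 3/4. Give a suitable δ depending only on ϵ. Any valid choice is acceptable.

δ = min(2, (8/3)ϵ)

Suppose ϵ > 0. We seek δ > 0 such that 0 < |s − 4| < δ implies |3/s − (3/4)| < ϵ.
|3/s − (3/4)| = 3·|4 − s|/(4·|s|) = 3|s − 4|/(4|s|).
Require δ ≤ 2 so that |s| > 4 − 2 = 2, hence 4|s| > 8.
Then |3/s − (3/4)| < 3|s − 4|/8, which is < ϵ when |s − 4| < (8/3)ϵ.
Take δ = min(2, (8/3)ϵ). Then 0 < |s − 4| < δ gives both |s − 4| < 2 and |s − 4| < (8/3)ϵ, so |3/s − (3/4)| < ϵ.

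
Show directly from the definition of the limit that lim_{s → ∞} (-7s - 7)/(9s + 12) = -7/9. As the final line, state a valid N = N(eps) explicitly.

Let eps > 0. We seek N > 0 such that s > N implies |(-7s - 7)/(9s + 12) + 7/9| < eps.
(-7s - 7)/(9s + 12) + 7/9 = (9(-7s - 7) − (-7)(9s + 12)) / (9(9s + 12)) = 21/(9(9s + 12)).
For s > 0 we have 9s + 12 > 9s, so |(-7s - 7)/(9s + 12) + 7/9| = 21/(9(9s + 12)) < 21/(9·9s) = (7/27)/s.
Thus |(-7s - 7)/(9s + 12) + 7/9| < eps whenever s > (7/27)/eps.
Take N = (7/27)/eps. If s > N then |(-7s - 7)/(9s + 12) + 7/9| < (7/27)/s < eps.

N = (7/27)/eps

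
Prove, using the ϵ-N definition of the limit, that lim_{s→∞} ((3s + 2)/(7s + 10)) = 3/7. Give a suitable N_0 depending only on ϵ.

N_0 = (16/49)/ϵ

Let ϵ > 0 be given. We seek N_0 > 0 such that s > N_0 implies |(3s + 2)/(7s + 10) − (3/7)| < ϵ.
(3s + 2)/(7s + 10) − (3/7) = (7(3s + 2) − 3(7s + 10)) / (7(7s + 10)) = -16/(7(7s + 10)).
For s > 0 we have 7s + 10 > 7s, so |(3s + 2)/(7s + 10) − (3/7)| = 16/(7(7s + 10)) < 16/(7·7s) = (16/49)/s.
Thus |(3s + 2)/(7s + 10) − (3/7)| < ϵ whenever s > (16/49)/ϵ.
Take N_0 = (16/49)/ϵ. If s > N_0 then |(3s + 2)/(7s + 10) − (3/7)| < (16/49)/s < ϵ.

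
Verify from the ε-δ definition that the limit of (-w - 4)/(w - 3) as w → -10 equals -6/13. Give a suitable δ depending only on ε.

Let ε > 0. We want δ > 0 with 0 < |w + 10| < δ ⇒ |(-w - 4)/(w - 3) + 6/13| < ε.
Combining over a common denominator, (-w - 4)/(w - 3) + 6/13 = [(-w - 4)·(-13) − 6·(w - 3)] / [(-13)·(w - 3)] = 7(w + 10) / ((-13)(w - 3)).
So |(-w - 4)/(w - 3) + 6/13| = 7|w + 10| / (13·|w − 3|).
Restrict δ ≤ 13/2. Then |w + 10| < 13/2 gives |w − 3| = |(w + 10) + (-13)| ≥ 13 − 13/2 = 13/2.
Hence |(-w - 4)/(w - 3) + 6/13| < 7|w + 10|/(13·(13/2)) = (14/169)|w + 10|, which is < ε once |w + 10| < (169/14)ε.
Take δ = min(13/2, (169/14)ε). Then 0 < |w + 10| < δ forces both bounds, so |(-w - 4)/(w - 3) + 6/13| < ε.

δ = min(13/2, (169/14)ε)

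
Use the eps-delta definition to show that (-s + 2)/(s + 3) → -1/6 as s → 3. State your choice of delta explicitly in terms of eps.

delta = min(3, (18/5)eps)

Let eps > 0 be given. We want delta > 0 with 0 < |s − 3| < delta ⇒ |(-s + 2)/(s + 3) + 1/6| < eps.
Combining over a common denominator, (-s + 2)/(s + 3) + 1/6 = [(-s + 2)·6 − (-1)·(s + 3)] / [6·(s + 3)] = -5(s − 3) / (6(s + 3)).
So |(-s + 2)/(s + 3) + 1/6| = 5|s − 3| / (6·|s + 3|).
Restrict delta ≤ 3. Then |s − 3| < 3 gives |s + 3| = |(s − 3) + 6| ≥ 6 − 3 = 3.
Hence |(-s + 2)/(s + 3) + 1/6| < 5|s − 3|/(6·3) = (5/18)|s − 3|, which is < eps once |s − 3| < (18/5)eps.
Take delta = min(3, (18/5)eps). Then 0 < |s − 3| < delta forces both bounds, so |(-s + 2)/(s + 3) + 1/6| < eps.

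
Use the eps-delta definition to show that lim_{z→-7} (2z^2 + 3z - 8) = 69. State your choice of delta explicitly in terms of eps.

delta = min(1, eps/27)

Let eps > 0. We want delta > 0 such that 0 < |z + 7| < delta implies |(2z^2 + 3z - 8) − 69| < eps.
(2z^2 + 3z - 8) − 69 = 2z^2 + 3z - 77 = (z + 7)(2z - 11).
So |(2z^2 + 3z - 8) − 69| = |z + 7|·|2z - 11|.
Assume first that |z + 7| < 1, so |z| < 8. Then |2z - 11| ≤ 2·8 + 11 = 27.
Hence |(2z^2 + 3z - 8) − 69| ≤ 27|z + 7| < eps provided |z + 7| < eps/27.
Take delta = min(1, eps/27). Then 0 < |z + 7| < delta gives both |z + 7| < 1 and |z + 7| < eps/27, so |(2z^2 + 3z - 8) − 69| < eps.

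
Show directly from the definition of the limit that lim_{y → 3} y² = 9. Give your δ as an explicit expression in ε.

Let ε > 0. We seek δ > 0 with 0 < |y − 3| < δ ⇒ |y² − 9| < ε.
Factor: y² − 9 = (y − 3)(y + 3), so |y² − 9| = |y − 3|·|y + 3|.
Restrict δ ≤ 2. Then |y − 3| < 2 gives |y| < 5, so by the triangle inequality |y + 3| ≤ 5 + 3 = 8.
Hence |y² − 9| ≤ 8|y − 3|, which is < ε once |y − 3| < ε/8.
Take δ = min(2, ε/8). If 0 < |y − 3| < δ then both bounds hold and |y² − 9| ≤ 8|y − 3| < 8·(ε/8) = ε.

δ = min(2, ε/8)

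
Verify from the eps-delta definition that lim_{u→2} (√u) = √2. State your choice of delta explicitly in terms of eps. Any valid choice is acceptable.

Let eps > 0. We want delta > 0 such that 0 < |u − 2| < delta implies |√u − √2| < eps.
Multiplying by the conjugate, |√u − √2| = |u − 2|/(√u + √2).
Restrict delta ≤ 2 so that |u − 2| < 2 forces u > 0, and then √u + √2 > √2.
Hence |√u − √2| < |u − 2|/√2, which is < eps once |u − 2| < √2·eps.
Take delta = min(2, √2·eps). If 0 < |u − 2| < delta then u > 0 and |√u − √2| < |u − 2|/√2 < eps.

delta = min(2, √2·eps)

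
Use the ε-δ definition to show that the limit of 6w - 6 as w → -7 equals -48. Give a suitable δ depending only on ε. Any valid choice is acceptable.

Fix ε > 0. We need δ > 0 so that 0 < |w + 7| < δ implies |(6w - 6) + 48| < ε.
Since (6w - 6) + 48 = 6(w + 7), we have |(6w - 6) + 48| = 6|w + 7|.
So 6|w + 7| < ε exactly when |w + 7| < ε/6.
Choosing δ = ε/6 gives |(6w - 6) + 48| = 6|w + 7| < ε whenever |w + 7| < δ.

δ = ε/6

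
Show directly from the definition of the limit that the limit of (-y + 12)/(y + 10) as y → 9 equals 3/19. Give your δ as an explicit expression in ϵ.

Fix ϵ > 0. We want δ > 0 with 0 < |y − 9| < δ ⇒ |(-y + 12)/(y + 10) − (3/19)| < ϵ.
Combining over a common denominator, (-y + 12)/(y + 10) − (3/19) = [(-y + 12)·19 − 3·(y + 10)] / [19·(y + 10)] = -22(y − 9) / (19(y + 10)).
So |(-y + 12)/(y + 10) − (3/19)| = 22|y − 9| / (19·|y + 10|).
Require δ ≤ 19/2, so |y + 10| ≥ |19| − |y − 9| > 19 − 19/2 = 19/2.
Hence |(-y + 12)/(y + 10) − (3/19)| < 22|y − 9|/(19·(19/2)) = (44/361)|y − 9|, which is < ϵ once |y − 9| < (361/44)ϵ.
Take δ = min(19/2, (361/44)ϵ). Then 0 < |y − 9| < δ forces both bounds, so |(-y + 12)/(y + 10) − (3/19)| < ϵ.

δ = min(19/2, (361/44)ϵ)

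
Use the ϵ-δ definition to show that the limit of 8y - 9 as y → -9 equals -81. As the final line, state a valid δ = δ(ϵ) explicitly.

δ = ϵ/8

Suppose ϵ > 0. We need δ > 0 so that 0 < |y + 9| < δ implies |(8y - 9) + 81| < ϵ.
Since (8y - 9) + 81 = 8(y + 9), we have |(8y - 9) + 81| = 8|y + 9|.
Thus it suffices that |y + 9| < ϵ/8.
Choosing δ = ϵ/8 gives |(8y - 9) + 81| = 8|y + 9| < ϵ whenever |y + 9| < δ.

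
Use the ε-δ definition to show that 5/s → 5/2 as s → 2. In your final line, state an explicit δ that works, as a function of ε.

δ = min(1, (2/5)ε)

Fix ε > 0. We seek δ > 0 such that 0 < |s − 2| < δ implies |5/s − (5/2)| < ε.
|5/s − (5/2)| = 5·|2 − s|/(2·|s|) = 5|s − 2|/(2|s|).
Restrict δ ≤ 1. Then |s − 2| < 1 gives |s| > 1, so 2|s| > 2.
Then |5/s − (5/2)| < 5|s − 2|/2, which is < ε when |s − 2| < (2/5)ε.
Take δ = min(1, (2/5)ε). Then 0 < |s − 2| < δ gives both |s − 2| < 1 and |s − 2| < (2/5)ε, so |5/s − (5/2)| < ε.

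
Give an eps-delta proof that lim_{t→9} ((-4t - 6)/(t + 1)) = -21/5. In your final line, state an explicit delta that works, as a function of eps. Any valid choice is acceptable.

delta = min(5, 25eps)

Fix eps > 0. We want delta > 0 with 0 < |t − 9| < delta ⇒ |(-4t - 6)/(t + 1) + 21/5| < eps.
Combining over a common denominator, (-4t - 6)/(t + 1) + 21/5 = [(-4t - 6)·10 − (-42)·(t + 1)] / [10·(t + 1)] = 2(t − 9) / (10(t + 1)).
So |(-4t - 6)/(t + 1) + 21/5| = 2|t − 9| / (10·|t + 1|).
Require delta ≤ 5, so |t + 1| ≥ |10| − |t − 9| > 10 − 5 = 5.
Hence |(-4t - 6)/(t + 1) + 21/5| < 2|t − 9|/(10·5) = (1/25)|t − 9|, which is < eps once |t − 9| < 25eps.
Take delta = min(5, 25eps). Then 0 < |t − 9| < delta forces both bounds, so |(-4t - 6)/(t + 1) + 21/5| < eps.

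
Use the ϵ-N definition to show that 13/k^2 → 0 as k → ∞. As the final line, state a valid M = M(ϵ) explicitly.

Let ϵ > 0. For k ≥ 1, |13/k^2 − 0| = 13/k^2.
13/k^2 < ϵ ⇔ k^2 > 13/ϵ ⇔ k > (13/ϵ)^{1/2}.
Take M = (13/ϵ)^{1/2}. Then k > M implies 13/k^2 < ϵ.

M = (13/ϵ)^{1/2}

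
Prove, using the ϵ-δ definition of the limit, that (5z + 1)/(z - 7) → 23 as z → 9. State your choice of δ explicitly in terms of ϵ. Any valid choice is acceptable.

Suppose ϵ > 0. We want δ > 0 with 0 < |z − 9| < δ ⇒ |(5z + 1)/(z - 7) − 23| < ϵ.
Combining over a common denominator, (5z + 1)/(z - 7) − 23 = [(5z + 1)·2 − 46·(z - 7)] / [2·(z - 7)] = -36(z − 9) / (2(z - 7)).
So |(5z + 1)/(z - 7) − 23| = 36|z − 9| / (2·|z − 7|).
Restrict δ ≤ 1. Then |z − 9| < 1 gives |z − 7| = |(z − 9) + 2| ≥ 2 − 1 = 1.
Hence |(5z + 1)/(z - 7) − 23| < 36|z − 9|/(2·1) = 18|z − 9|, which is < ϵ once |z − 9| < (1/18)ϵ.
Take δ = min(1, (1/18)ϵ). Then 0 < |z − 9| < δ forces both bounds, so |(5z + 1)/(z - 7) − 23| < ϵ.

δ = min(1, (1/18)ϵ)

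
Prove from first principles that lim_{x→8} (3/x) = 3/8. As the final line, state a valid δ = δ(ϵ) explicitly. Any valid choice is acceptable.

Fix ϵ > 0. We seek δ > 0 such that 0 < |x − 8| < δ implies |3/x − (3/8)| < ϵ.
|3/x − (3/8)| = 3·|8 − x|/(8·|x|) = 3|x − 8|/(8|x|).
Restrict δ ≤ 4. Then |x − 8| < 4 gives |x| > 4, so 8|x| > 32.
Then |3/x − (3/8)| < 3|x − 8|/32, which is < ϵ when |x − 8| < (32/3)ϵ.
Take δ = min(4, (32/3)ϵ). Then 0 < |x − 8| < δ gives both |x − 8| < 4 and |x − 8| < (32/3)ϵ, so |3/x − (3/8)| < ϵ.

δ = min(4, (32/3)ϵ)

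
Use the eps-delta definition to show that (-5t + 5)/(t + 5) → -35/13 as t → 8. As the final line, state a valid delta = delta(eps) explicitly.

delta = min(13/2, (169/60)eps)

Let eps > 0 be given. We want delta > 0 with 0 < |t − 8| < delta ⇒ |(-5t + 5)/(t + 5) + 35/13| < eps.
Combining over a common denominator, (-5t + 5)/(t + 5) + 35/13 = [(-5t + 5)·13 − (-35)·(t + 5)] / [13·(t + 5)] = -30(t − 8) / (13(t + 5)).
So |(-5t + 5)/(t + 5) + 35/13| = 30|t − 8| / (13·|t + 5|).
Restrict delta ≤ 13/2. Then |t − 8| < 13/2 gives |t + 5| = |(t − 8) + 13| ≥ 13 − 13/2 = 13/2.
Hence |(-5t + 5)/(t + 5) + 35/13| < 30|t − 8|/(13·(13/2)) = (60/169)|t − 8|, which is < eps once |t − 8| < (169/60)eps.
Take delta = min(13/2, (169/60)eps). Then 0 < |t − 8| < delta forces both bounds, so |(-5t + 5)/(t + 5) + 35/13| < eps.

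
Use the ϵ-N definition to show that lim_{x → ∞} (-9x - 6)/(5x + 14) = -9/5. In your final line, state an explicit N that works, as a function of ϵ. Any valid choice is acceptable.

Let ϵ > 0 be given. We seek N > 0 such that x > N implies |(-9x - 6)/(5x + 14) + 9/5| < ϵ.
(-9x - 6)/(5x + 14) + 9/5 = (5(-9x - 6) − (-9)(5x + 14)) / (5(5x + 14)) = 96/(5(5x + 14)).
For x > 0 we have 5x + 14 > 5x, so |(-9x - 6)/(5x + 14) + 9/5| = 96/(5(5x + 14)) < 96/(5·5x) = (96/25)/x.
Thus |(-9x - 6)/(5x + 14) + 9/5| < ϵ whenever x > (96/25)/ϵ.
Take N = (96/25)/ϵ. If x > N then |(-9x - 6)/(5x + 14) + 9/5| < (96/25)/x < ϵ.

N = (96/25)/ϵ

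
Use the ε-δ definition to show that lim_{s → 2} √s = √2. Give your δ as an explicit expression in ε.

Fix ε > 0. We want δ > 0 such that 0 < |s − 2| < δ implies |√s − √2| < ε.
Rationalise: √s − √2 = (s − 2)/(√s + √2), so |√s − √2| = |s − 2|/(√s + √2).
Restrict δ ≤ 2 so that |s − 2| < 2 forces s > 0, and then √s + √2 > √2.
Hence |√s − √2| < |s − 2|/√2, which is < ε once |s − 2| < √2·ε.
Take δ = min(2, √2·ε). If 0 < |s − 2| < δ then s > 0 and |√s − √2| < |s − 2|/√2 < ε.

δ = min(2, √2·ε)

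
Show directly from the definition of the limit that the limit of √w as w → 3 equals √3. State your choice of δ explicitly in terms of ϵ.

Fix ϵ > 0. We want δ > 0 such that 0 < |w − 3| < δ implies |√w − √3| < ϵ.
Rationalise: √w − √3 = (w − 3)/(√w + √3), so |√w − √3| = |w − 3|/(√w + √3).
Restrict δ ≤ 3 so that |w − 3| < 3 forces w > 0, and then √w + √3 > √3.
Hence |√w − √3| < |w − 3|/√3, which is < ϵ once |w − 3| < √3·ϵ.
Take δ = min(3, √3·ϵ). If 0 < |w − 3| < δ then w > 0 and |√w − √3| < |w − 3|/√3 < ϵ.

δ = min(3, √3·ϵ)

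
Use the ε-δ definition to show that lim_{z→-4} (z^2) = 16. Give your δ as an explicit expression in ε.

Let ε > 0. We seek δ > 0 with 0 < |z + 4| < δ ⇒ |z^2 − 16| < ε.
Factor: z^2 − 16 = (z + 4)(z - 4), so |z^2 − 16| = |z + 4|·|z - 4|.
Impose δ ≤ 1 so that |z| < 5; then |z - 4| ≤ 9.
Hence |z^2 − 16| ≤ 9|z + 4|, which is < ε once |z + 4| < ε/9.
Take δ = min(1, ε/9). If 0 < |z + 4| < δ then both bounds hold and |z^2 − 16| ≤ 9|z + 4| < 9·(ε/9) = ε.

δ = min(1, ε/9)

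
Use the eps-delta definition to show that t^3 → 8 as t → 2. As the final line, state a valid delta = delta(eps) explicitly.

Suppose eps > 0. We seek delta > 0 with 0 < |t − 2| < delta ⇒ |t^3 − 8| < eps.
Factor: t^3 − 8 = (t − 2)(t^2 + 2t + 4), so |t^3 − 8| = |t − 2|·|t^2 + 2t + 4|.
Restrict delta ≤ 1. Then |t − 2| < 1 gives |t| < 3, so by the triangle inequality |t^2 + 2t + 4| ≤ 3^2 + 2·3 + 4 = 19.
Hence |t^3 − 8| ≤ 19|t − 2|, which is < eps once |t − 2| < eps/19.
Take delta = min(1, eps/19). If 0 < |t − 2| < delta then both bounds hold and |t^3 − 8| ≤ 19|t − 2| < 19·(eps/19) = eps.

delta = min(1, eps/19)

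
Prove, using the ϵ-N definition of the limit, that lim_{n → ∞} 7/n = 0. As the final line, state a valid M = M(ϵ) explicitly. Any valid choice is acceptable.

Suppose ϵ > 0. For n ≥ 1, |7/n − 0| = 7/(n) ≤ 7/n.
We need 7/n < ϵ, i.e. n > 7/ϵ.
Take M = 7/ϵ. If n > M then |7/n| ≤ 7/n < ϵ.

M = 7/ϵ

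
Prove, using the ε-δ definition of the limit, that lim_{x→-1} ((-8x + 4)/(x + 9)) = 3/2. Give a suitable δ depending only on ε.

Fix ε > 0. We want δ > 0 with 0 < |x + 1| < δ ⇒ |(-8x + 4)/(x + 9) − (3/2)| < ε.
Combining over a common denominator, (-8x + 4)/(x + 9) − (3/2) = [(-8x + 4)·8 − 12·(x + 9)] / [8·(x + 9)] = -76(x + 1) / (8(x + 9)).
So |(-8x + 4)/(x + 9) − (3/2)| = 76|x + 1| / (8·|x + 9|).
Restrict δ ≤ 4. Then |x + 1| < 4 gives |x + 9| = |(x + 1) + 8| ≥ 8 − 4 = 4.
Hence |(-8x + 4)/(x + 9) − (3/2)| < 76|x + 1|/(8·4) = (19/8)|x + 1|, which is < ε once |x + 1| < (8/19)ε.
Take δ = min(4, (8/19)ε). Then 0 < |x + 1| < δ forces both bounds, so |(-8x + 4)/(x + 9) − (3/2)| < ε.

δ = min(4, (8/19)ε)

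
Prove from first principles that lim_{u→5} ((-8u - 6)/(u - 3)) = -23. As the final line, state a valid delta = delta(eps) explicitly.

Let eps > 0. We want delta > 0 with 0 < |u − 5| < delta ⇒ |(-8u - 6)/(u - 3) + 23| < eps.
Combining over a common denominator, (-8u - 6)/(u - 3) + 23 = [(-8u - 6)·2 − (-46)·(u - 3)] / [2·(u - 3)] = 30(u − 5) / (2(u - 3)).
So |(-8u - 6)/(u - 3) + 23| = 30|u − 5| / (2·|u − 3|).
Restrict delta ≤ 1. Then |u − 5| < 1 gives |u − 3| = |(u − 5) + 2| ≥ 2 − 1 = 1.
Hence |(-8u - 6)/(u - 3) + 23| < 30|u − 5|/(2·1) = 15|u − 5|, which is < eps once |u − 5| < (1/15)eps.
Take delta = min(1, (1/15)eps). Then 0 < |u − 5| < delta forces both bounds, so |(-8u - 6)/(u - 3) + 23| < eps.

delta = min(1, (1/15)eps)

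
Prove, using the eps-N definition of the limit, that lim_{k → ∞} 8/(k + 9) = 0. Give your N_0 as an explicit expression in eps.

Suppose eps > 0. For k ≥ 1, |8/(k + 9) − 0| = 8/(k + 9) ≤ 8/k.
We need 8/k < eps, i.e. k > 8/eps.
Take N_0 = 8/eps. If k > N_0 then |8/(k + 9)| ≤ 8/k < eps.

N_0 = 8/eps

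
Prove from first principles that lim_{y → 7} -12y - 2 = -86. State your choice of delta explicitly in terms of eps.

Let eps > 0 be given. We need delta > 0 so that 0 < |y − 7| < delta implies |(-12y - 2) + 86| < eps.
Since (-12y - 2) + 86 = -12(y − 7), we have |(-12y - 2) + 86| = 12|y − 7|.
Thus it suffices that |y − 7| < eps/12.
Take delta = eps/12. If 0 < |y − 7| < delta then |(-12y - 2) + 86| = 12|y − 7| < 12·(eps/12) = eps.

delta = eps/12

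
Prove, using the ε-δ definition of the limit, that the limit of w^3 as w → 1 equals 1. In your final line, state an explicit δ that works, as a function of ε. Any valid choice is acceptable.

Fix ε > 0. We seek δ > 0 with 0 < |w − 1| < δ ⇒ |w^3 − 1| < ε.
Factor: w^3 − 1 = (w − 1)(w^2 + w + 1), so |w^3 − 1| = |w − 1|·|w^2 + w + 1|.
Impose δ ≤ 2 so that |w| < 3; then |w^2 + w + 1| ≤ 13.
Hence |w^3 − 1| ≤ 13|w − 1|, which is < ε once |w − 1| < ε/13.
Take δ = min(2, ε/13). If 0 < |w − 1| < δ then both bounds hold and |w^3 − 1| ≤ 13|w − 1| < 13·(ε/13) = ε.

δ = min(2, ε/13)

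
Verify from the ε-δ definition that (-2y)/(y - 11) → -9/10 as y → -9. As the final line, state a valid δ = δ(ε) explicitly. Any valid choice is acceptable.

Fix ε > 0. We want δ > 0 with 0 < |y + 9| < δ ⇒ |(-2y)/(y - 11) + 9/10| < ε.
Combining over a common denominator, (-2y)/(y - 11) + 9/10 = [(-2y)·(-20) − 18·(y - 11)] / [(-20)·(y - 11)] = 22(y + 9) / ((-20)(y - 11)).
So |(-2y)/(y - 11) + 9/10| = 22|y + 9| / (20·|y − 11|).
Restrict δ ≤ 10. Then |y + 9| < 10 gives |y − 11| = |(y + 9) + (-20)| ≥ 20 − 10 = 10.
Hence |(-2y)/(y - 11) + 9/10| < 22|y + 9|/(20·10) = (11/100)|y + 9|, which is < ε once |y + 9| < (100/11)ε.
Take δ = min(10, (100/11)ε). Then 0 < |y + 9| < δ forces both bounds, so |(-2y)/(y - 11) + 9/10| < ε.

δ = min(10, (100/11)ε)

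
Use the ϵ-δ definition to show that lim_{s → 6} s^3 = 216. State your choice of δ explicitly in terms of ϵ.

δ = min(2, ϵ/148)

Fix ϵ > 0. We seek δ > 0 with 0 < |s − 6| < δ ⇒ |s^3 − 216| < ϵ.
Factor: s^3 − 216 = (s − 6)(s^2 + 6s + 36), so |s^3 − 216| = |s − 6|·|s^2 + 6s + 36|.
Restrict δ ≤ 2. Then |s − 6| < 2 gives |s| < 8, so by the triangle inequality |s^2 + 6s + 36| ≤ 8^2 + 6·8 + 36 = 148.
Hence |s^3 − 216| ≤ 148|s − 6|, which is < ϵ once |s − 6| < ϵ/148.
Take δ = min(2, ϵ/148). If 0 < |s − 6| < δ then both bounds hold and |s^3 − 216| ≤ 148|s − 6| < 148·(ϵ/148) = ϵ.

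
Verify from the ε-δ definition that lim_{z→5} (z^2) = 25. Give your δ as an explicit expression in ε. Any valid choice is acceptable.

δ = min(1, ε/11)

Let ε > 0. We seek δ > 0 with 0 < |z − 5| < δ ⇒ |z^2 − 25| < ε.
Factor: z^2 − 25 = (z − 5)(z + 5), so |z^2 − 25| = |z − 5|·|z + 5|.
Impose δ ≤ 1 so that |z| < 6; then |z + 5| ≤ 11.
Hence |z^2 − 25| ≤ 11|z − 5|, which is < ε once |z − 5| < ε/11.
Take δ = min(1, ε/11). If 0 < |z − 5| < δ then both bounds hold and |z^2 − 25| ≤ 11|z − 5| < 11·(ε/11) = ε.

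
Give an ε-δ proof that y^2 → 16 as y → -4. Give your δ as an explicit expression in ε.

Let ε > 0 be given. We seek δ > 0 with 0 < |y + 4| < δ ⇒ |y^2 − 16| < ε.
Factor: y^2 − 16 = (y + 4)(y - 4), so |y^2 − 16| = |y + 4|·|y - 4|.
Restrict δ ≤ 2. Then |y + 4| < 2 gives |y| < 6, so by the triangle inequality |y - 4| ≤ 6 + 4 = 10.
Hence |y^2 − 16| ≤ 10|y + 4|, which is < ε once |y + 4| < ε/10.
Take δ = min(2, ε/10). If 0 < |y + 4| < δ then both bounds hold and |y^2 − 16| ≤ 10|y + 4| < 10·(ε/10) = ε.

δ = min(2, ε/10)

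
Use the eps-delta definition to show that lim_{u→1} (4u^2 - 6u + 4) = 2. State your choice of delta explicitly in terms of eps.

delta = min(1, eps/10)

Let eps > 0 be given. We want delta > 0 such that 0 < |u − 1| < delta implies |(4u^2 - 6u + 4) − 2| < eps.
(4u^2 - 6u + 4) − 2 = 4u^2 - 6u + 2 = (u − 1)(4u - 2).
So |(4u^2 - 6u + 4) − 2| = |u − 1|·|4u - 2|.
Require delta ≤ 1. Then |u − 1| < 1 gives |u| < 2, and by the triangle inequality |4u - 2| ≤ 4·2 + 2 = 10.
Hence |(4u^2 - 6u + 4) − 2| ≤ 10|u − 1| < eps provided |u − 1| < eps/10.
Choosing delta = min(1, eps/10) ensures both conditions, hence |(4u^2 - 6u + 4) − 2| < eps.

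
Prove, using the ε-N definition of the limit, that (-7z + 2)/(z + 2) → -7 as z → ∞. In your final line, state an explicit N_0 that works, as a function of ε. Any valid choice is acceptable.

Let ε > 0 be given. We seek N_0 > 0 such that z > N_0 implies |(-7z + 2)/(z + 2) + 7| < ε.
(-7z + 2)/(z + 2) + 7 = ((-7z + 2) − (-7)(z + 2)) / ((z + 2)) = 16/((z + 2)).
For z > 0 we have z + 2 > z, so |(-7z + 2)/(z + 2) + 7| = 16/((z + 2)) < 16/(z) = 16/z.
Thus |(-7z + 2)/(z + 2) + 7| < ε whenever z > 16/ε.
Take N_0 = 16/ε. If z > N_0 then |(-7z + 2)/(z + 2) + 7| < 16/z < ε.

N_0 = 16/ε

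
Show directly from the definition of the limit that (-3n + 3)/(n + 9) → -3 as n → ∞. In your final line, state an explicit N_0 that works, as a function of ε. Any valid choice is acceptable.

N_0 = 30/ε

Fix ε > 0. For n ≥ 1, |(-3n + 3)/(n + 9) + 3| = |30|/((n + 9)) = 30/((n + 9)).
Since n + 9 ≥ n for n ≥ 1, this is ≤ 30/(n) = 30/n.
So |(-3n + 3)/(n + 9) + 3| < ε whenever n > 30/ε.
Take N_0 = 30/ε. If n > N_0 then |(-3n + 3)/(n + 9) + 3| ≤ 30/n < ε.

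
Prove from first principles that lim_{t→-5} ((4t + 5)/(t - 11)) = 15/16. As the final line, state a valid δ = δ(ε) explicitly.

Let ε > 0. We want δ > 0 with 0 < |t + 5| < δ ⇒ |(4t + 5)/(t - 11) − (15/16)| < ε.
Combining over a common denominator, (4t + 5)/(t - 11) − (15/16) = [(4t + 5)·(-16) − (-15)·(t - 11)] / [(-16)·(t - 11)] = -49(t + 5) / ((-16)(t - 11)).
So |(4t + 5)/(t - 11) − (15/16)| = 49|t + 5| / (16·|t − 11|).
Restrict δ ≤ 8. Then |t + 5| < 8 gives |t − 11| = |(t + 5) + (-16)| ≥ 16 − 8 = 8.
Hence |(4t + 5)/(t - 11) − (15/16)| < 49|t + 5|/(16·8) = (49/128)|t + 5|, which is < ε once |t + 5| < (128/49)ε.
Take δ = min(8, (128/49)ε). Then 0 < |t + 5| < δ forces both bounds, so |(4t + 5)/(t - 11) − (15/16)| < ε.

δ = min(8, (128/49)ε)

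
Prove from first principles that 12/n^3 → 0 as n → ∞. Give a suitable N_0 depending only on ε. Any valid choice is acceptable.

Let ε > 0 be given. For n ≥ 1, |12/n^3 − 0| = 12/n^3.
12/n^3 < ε ⇔ n^3 > 12/ε ⇔ n > (12/ε)^{1/3}.
Take N_0 = (12/ε)^{1/3}. Then n > N_0 implies 12/n^3 < ε.

N_0 = (12/ε)^{1/3}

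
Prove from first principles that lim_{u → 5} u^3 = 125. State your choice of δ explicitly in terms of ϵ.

Fix ϵ > 0. We seek δ > 0 with 0 < |u − 5| < δ ⇒ |u^3 − 125| < ϵ.
Factor: u^3 − 125 = (u − 5)(u^2 + 5u + 25), so |u^3 − 125| = |u − 5|·|u^2 + 5u + 25|.
Restrict δ ≤ 2. Then |u − 5| < 2 gives |u| < 7, so by the triangle inequality |u^2 + 5u + 25| ≤ 7^2 + 5·7 + 25 = 109.
Hence |u^3 − 125| ≤ 109|u − 5|, which is < ϵ once |u − 5| < ϵ/109.
Take δ = min(2, ϵ/109). If 0 < |u − 5| < δ then both bounds hold and |u^3 − 125| ≤ 109|u − 5| < 109·(ϵ/109) = ϵ.

δ = min(2, ϵ/109)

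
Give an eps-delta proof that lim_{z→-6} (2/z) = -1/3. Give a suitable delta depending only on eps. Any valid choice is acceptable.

delta = min(3, 9eps)

Fix eps > 0. We seek delta > 0 such that 0 < |z + 6| < delta implies |2/z + 1/3| < eps.
|2/z + 1/3| = 2·|-6 − z|/(6·|z|) = 2|z + 6|/(6|z|).
Require delta ≤ 3 so that |z| > 6 − 3 = 3, hence 6|z| > 18.
Then |2/z + 1/3| < 2|z + 6|/18, which is < eps when |z + 6| < 9eps.
Take delta = min(3, 9eps). Then 0 < |z + 6| < delta gives both |z + 6| < 3 and |z + 6| < 9eps, so |2/z + 1/3| < eps.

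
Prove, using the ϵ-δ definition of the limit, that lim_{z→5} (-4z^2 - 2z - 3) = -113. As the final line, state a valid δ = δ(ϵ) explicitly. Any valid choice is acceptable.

δ = min(2, ϵ/50)

Let ϵ > 0 be given. We want δ > 0 such that 0 < |z − 5| < δ implies |(-4z^2 - 2z - 3) + 113| < ϵ.
(-4z^2 - 2z - 3) + 113 = -4z^2 - 2z + 110 = (z − 5)(-4z - 22).
So |(-4z^2 - 2z - 3) + 113| = |z − 5|·|-4z - 22|.
Assume first that |z − 5| < 2, so |z| < 7. Then |-4z - 22| ≤ 4·7 + 22 = 50.
Hence |(-4z^2 - 2z - 3) + 113| ≤ 50|z − 5| < ϵ provided |z − 5| < ϵ/50.
Take δ = min(2, ϵ/50). Then 0 < |z − 5| < δ gives both |z − 5| < 2 and |z − 5| < ϵ/50, so |(-4z^2 - 2z - 3) + 113| < ϵ.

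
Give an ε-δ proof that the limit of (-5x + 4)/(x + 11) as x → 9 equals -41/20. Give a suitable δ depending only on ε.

Suppose ε > 0. We want δ > 0 with 0 < |x − 9| < δ ⇒ |(-5x + 4)/(x + 11) + 41/20| < ε.
Combining over a common denominator, (-5x + 4)/(x + 11) + 41/20 = [(-5x + 4)·20 − (-41)·(x + 11)] / [20·(x + 11)] = -59(x − 9) / (20(x + 11)).
So |(-5x + 4)/(x + 11) + 41/20| = 59|x − 9| / (20·|x + 11|).
Restrict δ ≤ 10. Then |x − 9| < 10 gives |x + 11| = |(x − 9) + 20| ≥ 20 − 10 = 10.
Hence |(-5x + 4)/(x + 11) + 41/20| < 59|x − 9|/(20·10) = (59/200)|x − 9|, which is < ε once |x − 9| < (200/59)ε.
Take δ = min(10, (200/59)ε). Then 0 < |x − 9| < δ forces both bounds, so |(-5x + 4)/(x + 11) + 41/20| < ε.

δ = min(10, (200/59)ε)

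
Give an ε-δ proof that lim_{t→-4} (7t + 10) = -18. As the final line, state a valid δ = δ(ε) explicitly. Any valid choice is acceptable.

Suppose ε > 0. We need δ > 0 so that 0 < |t + 4| < δ implies |(7t + 10) + 18| < ε.
|(7t + 10) + 18| = |7t + 28| = 7|t + 4|.
So 7|t + 4| < ε exactly when |t + 4| < ε/7.
Take δ = ε/7. If 0 < |t + 4| < δ then |(7t + 10) + 18| = 7|t + 4| < 7·(ε/7) = ε.

δ = ε/7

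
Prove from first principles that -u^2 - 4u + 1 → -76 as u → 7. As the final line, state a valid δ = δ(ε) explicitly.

Let ε > 0 be given. We want δ > 0 such that 0 < |u − 7| < δ implies |(-u^2 - 4u + 1) + 76| < ε.
(-u^2 - 4u + 1) + 76 = -u^2 - 4u + 77 = (u − 7)(-u - 11).
So |(-u^2 - 4u + 1) + 76| = |u − 7|·|-u - 11|.
Require δ ≤ 2. Then |u − 7| < 2 gives |u| < 9, and by the triangle inequality |-u - 11| ≤ 9 + 11 = 20.
Hence |(-u^2 - 4u + 1) + 76| ≤ 20|u − 7| < ε provided |u − 7| < ε/20.
Take δ = min(2, ε/20). Then 0 < |u − 7| < δ gives both |u − 7| < 2 and |u − 7| < ε/20, so |(-u^2 - 4u + 1) + 76| < ε.

δ = min(2, ε/20)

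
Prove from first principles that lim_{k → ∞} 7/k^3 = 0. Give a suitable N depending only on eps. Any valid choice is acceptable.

Let eps > 0 be given. For k ≥ 1, |7/k^3 − 0| = 7/k^3.
7/k^3 < eps ⇔ k^3 > 7/eps ⇔ k > (7/eps)^{1/3}.
Take N = (7/eps)^{1/3}. Then k > N implies 7/k^3 < eps.

N = (7/eps)^{1/3}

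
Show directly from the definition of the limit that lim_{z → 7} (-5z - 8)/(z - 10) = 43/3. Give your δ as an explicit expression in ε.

δ = min(3/2, (9/116)ε)

Suppose ε > 0. We want δ > 0 with 0 < |z − 7| < δ ⇒ |(-5z - 8)/(z - 10) − (43/3)| < ε.
Combining over a common denominator, (-5z - 8)/(z - 10) − (43/3) = [(-5z - 8)·(-3) − (-43)·(z - 10)] / [(-3)·(z - 10)] = 58(z − 7) / ((-3)(z - 10)).
So |(-5z - 8)/(z - 10) − (43/3)| = 58|z − 7| / (3·|z − 10|).
Restrict δ ≤ 3/2. Then |z − 7| < 3/2 gives |z − 10| = |(z − 7) + (-3)| ≥ 3 − 3/2 = 3/2.
Hence |(-5z - 8)/(z - 10) − (43/3)| < 58|z − 7|/(3·(3/2)) = (116/9)|z − 7|, which is < ε once |z − 7| < (9/116)ε.
Take δ = min(3/2, (9/116)ε). Then 0 < |z − 7| < δ forces both bounds, so |(-5z - 8)/(z - 10) − (43/3)| < ε.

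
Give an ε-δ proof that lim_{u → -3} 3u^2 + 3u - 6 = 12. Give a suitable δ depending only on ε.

Fix ε > 0. We want δ > 0 such that 0 < |u + 3| < δ implies |(3u^2 + 3u - 6) − 12| < ε.
(3u^2 + 3u - 6) − 12 = 3u^2 + 3u - 18 = (u + 3)(3u - 6).
So |(3u^2 + 3u - 6) − 12| = |u + 3|·|3u - 6|.
Assume first that |u + 3| < 1, so |u| < 4. Then |3u - 6| ≤ 3·4 + 6 = 18.
Hence |(3u^2 + 3u - 6) − 12| ≤ 18|u + 3| < ε provided |u + 3| < ε/18.
Take δ = min(1, ε/18). Then 0 < |u + 3| < δ gives both |u + 3| < 1 and |u + 3| < ε/18, so |(3u^2 + 3u - 6) − 12| < ε.

δ = min(1, ε/18)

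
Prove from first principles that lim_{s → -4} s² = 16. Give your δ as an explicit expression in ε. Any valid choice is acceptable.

δ = min(1, ε/9)

Let ε > 0. We seek δ > 0 with 0 < |s + 4| < δ ⇒ |s² − 16| < ε.
Factor: s² − 16 = (s + 4)(s - 4), so |s² − 16| = |s + 4|·|s - 4|.
Restrict δ ≤ 1. Then |s + 4| < 1 gives |s| < 5, so by the triangle inequality |s - 4| ≤ 5 + 4 = 9.
Hence |s² − 16| ≤ 9|s + 4|, which is < ε once |s + 4| < ε/9.
Take δ = min(1, ε/9). If 0 < |s + 4| < δ then both bounds hold and |s² − 16| ≤ 9|s + 4| < 9·(ε/9) = ε.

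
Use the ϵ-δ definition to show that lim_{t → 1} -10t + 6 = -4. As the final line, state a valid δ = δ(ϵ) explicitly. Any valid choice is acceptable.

Let ϵ > 0 be given. We need δ > 0 so that 0 < |t − 1| < δ implies |(-10t + 6) + 4| < ϵ.
|(-10t + 6) + 4| = |-10t + 10| = 10|t − 1|.
Thus it suffices that |t − 1| < ϵ/10.
Choosing δ = ϵ/10 gives |(-10t + 6) + 4| = 10|t − 1| < ϵ whenever |t − 1| < δ.

δ = ϵ/10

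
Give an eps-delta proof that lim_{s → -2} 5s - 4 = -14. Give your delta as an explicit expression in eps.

Let eps > 0 be given. We need delta > 0 so that 0 < |s + 2| < delta implies |(5s - 4) + 14| < eps.
Since (5s - 4) + 14 = 5(s + 2), we have |(5s - 4) + 14| = 5|s + 2|.
So 5|s + 2| < eps exactly when |s + 2| < eps/5.
Choosing delta = eps/5 gives |(5s - 4) + 14| = 5|s + 2| < eps whenever |s + 2| < delta.

delta = eps/5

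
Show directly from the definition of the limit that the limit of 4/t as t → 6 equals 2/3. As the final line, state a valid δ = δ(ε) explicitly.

Suppose ε > 0. We seek δ > 0 such that 0 < |t − 6| < δ implies |4/t − (2/3)| < ε.
|4/t − (2/3)| = 4·|6 − t|/(6·|t|) = 4|t − 6|/(6|t|).
Restrict δ ≤ 3. Then |t − 6| < 3 gives |t| > 3, so 6|t| > 18.
Then |4/t − (2/3)| < 4|t − 6|/18, which is < ε when |t − 6| < (9/2)ε.
Take δ = min(3, (9/2)ε). Then 0 < |t − 6| < δ gives both |t − 6| < 3 and |t − 6| < (9/2)ε, so |4/t − (2/3)| < ε.

δ = min(3, (9/2)ε)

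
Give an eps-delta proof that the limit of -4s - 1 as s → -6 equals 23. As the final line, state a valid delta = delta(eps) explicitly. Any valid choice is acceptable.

delta = eps/4

Fix eps > 0. We need delta > 0 so that 0 < |s + 6| < delta implies |(-4s - 1) − 23| < eps.
|(-4s - 1) − 23| = |-4s - 24| = 4|s + 6|.
So 4|s + 6| < eps exactly when |s + 6| < eps/4.
Choosing delta = eps/4 gives |(-4s - 1) − 23| = 4|s + 6| < eps whenever |s + 6| < delta.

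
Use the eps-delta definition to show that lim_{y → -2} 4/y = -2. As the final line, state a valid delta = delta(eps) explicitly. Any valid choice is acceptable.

delta = min(1, (1/2)eps)

Fix eps > 0. We seek delta > 0 such that 0 < |y + 2| < delta implies |4/y + 2| < eps.
|4/y + 2| = 4·|-2 − y|/(2·|y|) = 4|y + 2|/(2|y|).
Restrict delta ≤ 1. Then |y + 2| < 1 gives |y| > 1, so 2|y| > 2.
Then |4/y + 2| < 4|y + 2|/2, which is < eps when |y + 2| < (1/2)eps.
Take delta = min(1, (1/2)eps). Then 0 < |y + 2| < delta gives both |y + 2| < 1 and |y + 2| < (1/2)eps, so |4/y + 2| < eps.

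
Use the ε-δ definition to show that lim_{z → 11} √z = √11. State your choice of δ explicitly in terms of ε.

δ = min(11, √11·ε)

Let ε > 0 be given. We want δ > 0 such that 0 < |z − 11| < δ implies |√z − √11| < ε.
Multiplying by the conjugate, |√z − √11| = |z − 11|/(√z + √11).
Restrict δ ≤ 11 so that |z − 11| < 11 forces z > 0, and then √z + √11 > √11.
Hence |√z − √11| < |z − 11|/√11, which is < ε once |z − 11| < √11·ε.
Take δ = min(11, √11·ε). If 0 < |z − 11| < δ then z > 0 and |√z − √11| < |z − 11|/√11 < ε.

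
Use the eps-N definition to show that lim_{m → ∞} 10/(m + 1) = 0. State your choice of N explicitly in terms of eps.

Let eps > 0. For m ≥ 1, |10/(m + 1) − 0| = 10/(m + 1) ≤ 10/m.
We need 10/m < eps, i.e. m > 10/eps.
Take N = 10/eps. If m > N then |10/(m + 1)| ≤ 10/m < eps.

N = 10/eps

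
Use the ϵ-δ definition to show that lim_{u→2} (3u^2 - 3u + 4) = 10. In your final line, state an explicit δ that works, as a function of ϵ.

δ = min(1, ϵ/12)

Suppose ϵ > 0. We want δ > 0 such that 0 < |u − 2| < δ implies |(3u^2 - 3u + 4) − 10| < ϵ.
(3u^2 - 3u + 4) − 10 = 3u^2 - 3u - 6 = (u − 2)(3u + 3).
So |(3u^2 - 3u + 4) − 10| = |u − 2|·|3u + 3|.
Require δ ≤ 1. Then |u − 2| < 1 gives |u| < 3, and by the triangle inequality |3u + 3| ≤ 3·3 + 3 = 12.
Hence |(3u^2 - 3u + 4) − 10| ≤ 12|u − 2| < ϵ provided |u − 2| < ϵ/12.
Take δ = min(1, ϵ/12). Then 0 < |u − 2| < δ gives both |u − 2| < 1 and |u − 2| < ϵ/12, so |(3u^2 - 3u + 4) − 10| < ϵ.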